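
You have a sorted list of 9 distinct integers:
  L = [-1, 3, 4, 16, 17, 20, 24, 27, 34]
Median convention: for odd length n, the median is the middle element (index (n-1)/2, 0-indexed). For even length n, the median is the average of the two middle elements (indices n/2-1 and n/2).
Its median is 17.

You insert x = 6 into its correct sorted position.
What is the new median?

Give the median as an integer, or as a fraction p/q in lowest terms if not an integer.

Answer: 33/2

Derivation:
Old list (sorted, length 9): [-1, 3, 4, 16, 17, 20, 24, 27, 34]
Old median = 17
Insert x = 6
Old length odd (9). Middle was index 4 = 17.
New length even (10). New median = avg of two middle elements.
x = 6: 3 elements are < x, 6 elements are > x.
New sorted list: [-1, 3, 4, 6, 16, 17, 20, 24, 27, 34]
New median = 33/2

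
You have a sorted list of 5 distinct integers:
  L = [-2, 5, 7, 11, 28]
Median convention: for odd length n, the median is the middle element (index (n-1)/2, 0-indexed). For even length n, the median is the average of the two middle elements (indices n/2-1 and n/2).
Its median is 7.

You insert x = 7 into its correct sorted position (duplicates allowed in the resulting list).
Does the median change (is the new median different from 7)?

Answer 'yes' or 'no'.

Answer: no

Derivation:
Old median = 7
Insert x = 7
New median = 7
Changed? no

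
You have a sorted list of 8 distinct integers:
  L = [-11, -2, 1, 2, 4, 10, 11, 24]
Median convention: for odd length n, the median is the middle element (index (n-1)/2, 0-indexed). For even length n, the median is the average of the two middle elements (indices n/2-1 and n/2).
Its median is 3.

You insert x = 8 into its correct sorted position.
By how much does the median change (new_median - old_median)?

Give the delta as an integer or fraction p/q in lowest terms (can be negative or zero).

Old median = 3
After inserting x = 8: new sorted = [-11, -2, 1, 2, 4, 8, 10, 11, 24]
New median = 4
Delta = 4 - 3 = 1

Answer: 1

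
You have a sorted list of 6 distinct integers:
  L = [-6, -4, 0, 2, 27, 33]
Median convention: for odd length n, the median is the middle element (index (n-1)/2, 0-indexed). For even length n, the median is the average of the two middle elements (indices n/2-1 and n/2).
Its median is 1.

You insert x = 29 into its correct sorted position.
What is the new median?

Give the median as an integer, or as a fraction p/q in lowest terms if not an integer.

Old list (sorted, length 6): [-6, -4, 0, 2, 27, 33]
Old median = 1
Insert x = 29
Old length even (6). Middle pair: indices 2,3 = 0,2.
New length odd (7). New median = single middle element.
x = 29: 5 elements are < x, 1 elements are > x.
New sorted list: [-6, -4, 0, 2, 27, 29, 33]
New median = 2

Answer: 2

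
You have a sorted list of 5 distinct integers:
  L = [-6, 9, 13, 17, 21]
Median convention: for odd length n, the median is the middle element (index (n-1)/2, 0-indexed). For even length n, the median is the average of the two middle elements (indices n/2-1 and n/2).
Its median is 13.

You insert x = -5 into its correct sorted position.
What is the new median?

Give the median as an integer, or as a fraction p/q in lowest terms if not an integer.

Old list (sorted, length 5): [-6, 9, 13, 17, 21]
Old median = 13
Insert x = -5
Old length odd (5). Middle was index 2 = 13.
New length even (6). New median = avg of two middle elements.
x = -5: 1 elements are < x, 4 elements are > x.
New sorted list: [-6, -5, 9, 13, 17, 21]
New median = 11

Answer: 11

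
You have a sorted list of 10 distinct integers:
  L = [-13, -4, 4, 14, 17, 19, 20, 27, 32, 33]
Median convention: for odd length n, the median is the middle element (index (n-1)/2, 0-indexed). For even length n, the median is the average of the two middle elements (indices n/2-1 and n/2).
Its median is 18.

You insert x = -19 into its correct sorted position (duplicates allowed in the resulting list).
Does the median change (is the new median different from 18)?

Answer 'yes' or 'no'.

Answer: yes

Derivation:
Old median = 18
Insert x = -19
New median = 17
Changed? yes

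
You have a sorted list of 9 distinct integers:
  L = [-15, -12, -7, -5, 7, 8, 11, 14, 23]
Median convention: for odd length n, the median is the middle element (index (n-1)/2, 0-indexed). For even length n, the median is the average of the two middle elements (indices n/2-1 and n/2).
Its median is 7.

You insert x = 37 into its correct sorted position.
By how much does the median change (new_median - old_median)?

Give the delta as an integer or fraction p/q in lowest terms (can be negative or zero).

Answer: 1/2

Derivation:
Old median = 7
After inserting x = 37: new sorted = [-15, -12, -7, -5, 7, 8, 11, 14, 23, 37]
New median = 15/2
Delta = 15/2 - 7 = 1/2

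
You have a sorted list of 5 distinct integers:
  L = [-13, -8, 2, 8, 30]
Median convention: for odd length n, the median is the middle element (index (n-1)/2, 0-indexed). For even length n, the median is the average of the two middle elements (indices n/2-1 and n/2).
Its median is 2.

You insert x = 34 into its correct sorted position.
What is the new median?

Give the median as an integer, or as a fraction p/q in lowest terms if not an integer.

Answer: 5

Derivation:
Old list (sorted, length 5): [-13, -8, 2, 8, 30]
Old median = 2
Insert x = 34
Old length odd (5). Middle was index 2 = 2.
New length even (6). New median = avg of two middle elements.
x = 34: 5 elements are < x, 0 elements are > x.
New sorted list: [-13, -8, 2, 8, 30, 34]
New median = 5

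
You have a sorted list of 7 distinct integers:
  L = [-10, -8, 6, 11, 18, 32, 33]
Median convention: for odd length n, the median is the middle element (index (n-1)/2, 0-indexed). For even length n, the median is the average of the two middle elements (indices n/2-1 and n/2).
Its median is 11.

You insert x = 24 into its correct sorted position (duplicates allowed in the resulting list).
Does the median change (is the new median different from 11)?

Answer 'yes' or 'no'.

Old median = 11
Insert x = 24
New median = 29/2
Changed? yes

Answer: yes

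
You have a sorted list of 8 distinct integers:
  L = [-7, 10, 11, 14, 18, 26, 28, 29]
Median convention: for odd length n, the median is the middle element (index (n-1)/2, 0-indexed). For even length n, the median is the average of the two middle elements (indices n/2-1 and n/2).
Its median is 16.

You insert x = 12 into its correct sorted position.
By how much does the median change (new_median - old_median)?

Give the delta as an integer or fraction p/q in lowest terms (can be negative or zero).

Old median = 16
After inserting x = 12: new sorted = [-7, 10, 11, 12, 14, 18, 26, 28, 29]
New median = 14
Delta = 14 - 16 = -2

Answer: -2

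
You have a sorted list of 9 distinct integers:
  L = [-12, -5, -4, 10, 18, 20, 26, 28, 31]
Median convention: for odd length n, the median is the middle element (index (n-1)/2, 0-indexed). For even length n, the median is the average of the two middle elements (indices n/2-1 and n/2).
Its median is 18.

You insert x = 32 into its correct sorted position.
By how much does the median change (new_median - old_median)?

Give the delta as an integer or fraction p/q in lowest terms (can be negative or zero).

Old median = 18
After inserting x = 32: new sorted = [-12, -5, -4, 10, 18, 20, 26, 28, 31, 32]
New median = 19
Delta = 19 - 18 = 1

Answer: 1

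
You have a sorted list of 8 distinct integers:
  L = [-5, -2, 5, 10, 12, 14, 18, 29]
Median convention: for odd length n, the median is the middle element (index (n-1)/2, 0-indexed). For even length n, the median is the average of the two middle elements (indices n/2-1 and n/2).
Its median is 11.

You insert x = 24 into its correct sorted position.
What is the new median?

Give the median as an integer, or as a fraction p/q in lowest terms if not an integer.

Old list (sorted, length 8): [-5, -2, 5, 10, 12, 14, 18, 29]
Old median = 11
Insert x = 24
Old length even (8). Middle pair: indices 3,4 = 10,12.
New length odd (9). New median = single middle element.
x = 24: 7 elements are < x, 1 elements are > x.
New sorted list: [-5, -2, 5, 10, 12, 14, 18, 24, 29]
New median = 12

Answer: 12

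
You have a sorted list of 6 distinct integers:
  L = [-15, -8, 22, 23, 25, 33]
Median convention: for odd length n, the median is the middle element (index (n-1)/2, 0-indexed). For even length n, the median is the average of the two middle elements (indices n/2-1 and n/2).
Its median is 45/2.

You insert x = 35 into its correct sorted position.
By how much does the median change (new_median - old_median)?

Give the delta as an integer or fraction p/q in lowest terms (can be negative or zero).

Old median = 45/2
After inserting x = 35: new sorted = [-15, -8, 22, 23, 25, 33, 35]
New median = 23
Delta = 23 - 45/2 = 1/2

Answer: 1/2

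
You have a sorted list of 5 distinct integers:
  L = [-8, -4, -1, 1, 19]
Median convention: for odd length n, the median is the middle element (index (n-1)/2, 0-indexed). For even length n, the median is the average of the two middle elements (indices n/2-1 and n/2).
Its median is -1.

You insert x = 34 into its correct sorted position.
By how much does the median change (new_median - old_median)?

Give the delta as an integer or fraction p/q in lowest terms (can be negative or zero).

Old median = -1
After inserting x = 34: new sorted = [-8, -4, -1, 1, 19, 34]
New median = 0
Delta = 0 - -1 = 1

Answer: 1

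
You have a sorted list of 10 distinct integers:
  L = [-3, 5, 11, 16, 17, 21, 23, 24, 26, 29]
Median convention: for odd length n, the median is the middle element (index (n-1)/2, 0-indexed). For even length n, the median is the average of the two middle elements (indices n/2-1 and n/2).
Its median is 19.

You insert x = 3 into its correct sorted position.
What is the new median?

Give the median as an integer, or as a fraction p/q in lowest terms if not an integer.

Old list (sorted, length 10): [-3, 5, 11, 16, 17, 21, 23, 24, 26, 29]
Old median = 19
Insert x = 3
Old length even (10). Middle pair: indices 4,5 = 17,21.
New length odd (11). New median = single middle element.
x = 3: 1 elements are < x, 9 elements are > x.
New sorted list: [-3, 3, 5, 11, 16, 17, 21, 23, 24, 26, 29]
New median = 17

Answer: 17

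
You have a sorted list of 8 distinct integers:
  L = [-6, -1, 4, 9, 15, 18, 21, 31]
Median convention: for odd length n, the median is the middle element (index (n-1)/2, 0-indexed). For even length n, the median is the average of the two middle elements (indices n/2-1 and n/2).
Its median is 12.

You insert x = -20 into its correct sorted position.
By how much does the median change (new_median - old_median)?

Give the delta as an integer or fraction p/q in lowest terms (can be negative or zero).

Old median = 12
After inserting x = -20: new sorted = [-20, -6, -1, 4, 9, 15, 18, 21, 31]
New median = 9
Delta = 9 - 12 = -3

Answer: -3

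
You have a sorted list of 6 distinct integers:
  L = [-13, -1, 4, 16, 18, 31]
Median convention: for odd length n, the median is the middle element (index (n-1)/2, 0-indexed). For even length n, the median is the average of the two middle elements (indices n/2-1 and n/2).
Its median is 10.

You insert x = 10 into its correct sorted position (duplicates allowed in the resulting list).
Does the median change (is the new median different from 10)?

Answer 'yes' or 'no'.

Old median = 10
Insert x = 10
New median = 10
Changed? no

Answer: no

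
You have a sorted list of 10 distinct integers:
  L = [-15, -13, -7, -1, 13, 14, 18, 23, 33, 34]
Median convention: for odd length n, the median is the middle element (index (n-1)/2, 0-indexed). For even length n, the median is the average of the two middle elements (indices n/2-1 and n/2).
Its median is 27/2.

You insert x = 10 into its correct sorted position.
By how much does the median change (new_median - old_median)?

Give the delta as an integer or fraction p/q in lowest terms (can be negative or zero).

Old median = 27/2
After inserting x = 10: new sorted = [-15, -13, -7, -1, 10, 13, 14, 18, 23, 33, 34]
New median = 13
Delta = 13 - 27/2 = -1/2

Answer: -1/2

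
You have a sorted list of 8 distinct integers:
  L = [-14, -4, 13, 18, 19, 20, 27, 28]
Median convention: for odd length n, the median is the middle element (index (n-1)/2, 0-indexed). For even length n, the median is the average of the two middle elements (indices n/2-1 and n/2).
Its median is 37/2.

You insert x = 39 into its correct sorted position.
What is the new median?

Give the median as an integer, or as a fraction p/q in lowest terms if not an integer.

Answer: 19

Derivation:
Old list (sorted, length 8): [-14, -4, 13, 18, 19, 20, 27, 28]
Old median = 37/2
Insert x = 39
Old length even (8). Middle pair: indices 3,4 = 18,19.
New length odd (9). New median = single middle element.
x = 39: 8 elements are < x, 0 elements are > x.
New sorted list: [-14, -4, 13, 18, 19, 20, 27, 28, 39]
New median = 19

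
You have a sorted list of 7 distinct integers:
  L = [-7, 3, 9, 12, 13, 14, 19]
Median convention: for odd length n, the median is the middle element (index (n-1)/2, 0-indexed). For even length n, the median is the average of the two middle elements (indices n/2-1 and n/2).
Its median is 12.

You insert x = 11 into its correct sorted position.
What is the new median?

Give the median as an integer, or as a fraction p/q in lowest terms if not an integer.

Answer: 23/2

Derivation:
Old list (sorted, length 7): [-7, 3, 9, 12, 13, 14, 19]
Old median = 12
Insert x = 11
Old length odd (7). Middle was index 3 = 12.
New length even (8). New median = avg of two middle elements.
x = 11: 3 elements are < x, 4 elements are > x.
New sorted list: [-7, 3, 9, 11, 12, 13, 14, 19]
New median = 23/2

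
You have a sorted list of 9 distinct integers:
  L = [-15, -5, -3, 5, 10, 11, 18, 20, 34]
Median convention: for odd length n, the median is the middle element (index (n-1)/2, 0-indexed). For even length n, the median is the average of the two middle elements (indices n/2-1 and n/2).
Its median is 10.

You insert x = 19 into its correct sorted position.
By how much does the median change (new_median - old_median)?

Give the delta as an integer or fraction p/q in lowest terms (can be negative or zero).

Answer: 1/2

Derivation:
Old median = 10
After inserting x = 19: new sorted = [-15, -5, -3, 5, 10, 11, 18, 19, 20, 34]
New median = 21/2
Delta = 21/2 - 10 = 1/2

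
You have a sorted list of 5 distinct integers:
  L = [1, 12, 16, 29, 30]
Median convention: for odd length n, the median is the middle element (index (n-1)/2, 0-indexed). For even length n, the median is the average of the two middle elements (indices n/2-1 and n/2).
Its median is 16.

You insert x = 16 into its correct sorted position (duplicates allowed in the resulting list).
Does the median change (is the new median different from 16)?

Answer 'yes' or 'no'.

Old median = 16
Insert x = 16
New median = 16
Changed? no

Answer: no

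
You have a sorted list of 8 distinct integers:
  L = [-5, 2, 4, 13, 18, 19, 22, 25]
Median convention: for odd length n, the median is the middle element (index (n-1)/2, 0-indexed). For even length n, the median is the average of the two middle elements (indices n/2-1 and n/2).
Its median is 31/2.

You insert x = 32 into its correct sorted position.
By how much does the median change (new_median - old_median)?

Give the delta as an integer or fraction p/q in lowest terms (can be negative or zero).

Answer: 5/2

Derivation:
Old median = 31/2
After inserting x = 32: new sorted = [-5, 2, 4, 13, 18, 19, 22, 25, 32]
New median = 18
Delta = 18 - 31/2 = 5/2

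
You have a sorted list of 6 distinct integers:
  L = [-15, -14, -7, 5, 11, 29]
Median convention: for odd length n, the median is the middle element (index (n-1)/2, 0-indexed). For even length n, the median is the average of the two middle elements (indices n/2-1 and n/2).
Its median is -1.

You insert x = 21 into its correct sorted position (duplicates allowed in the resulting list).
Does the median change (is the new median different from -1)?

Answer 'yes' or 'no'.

Old median = -1
Insert x = 21
New median = 5
Changed? yes

Answer: yes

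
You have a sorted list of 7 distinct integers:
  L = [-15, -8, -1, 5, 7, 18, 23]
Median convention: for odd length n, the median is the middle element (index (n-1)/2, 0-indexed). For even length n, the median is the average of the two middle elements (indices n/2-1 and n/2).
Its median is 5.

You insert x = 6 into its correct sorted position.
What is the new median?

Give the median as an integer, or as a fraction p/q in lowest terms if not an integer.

Old list (sorted, length 7): [-15, -8, -1, 5, 7, 18, 23]
Old median = 5
Insert x = 6
Old length odd (7). Middle was index 3 = 5.
New length even (8). New median = avg of two middle elements.
x = 6: 4 elements are < x, 3 elements are > x.
New sorted list: [-15, -8, -1, 5, 6, 7, 18, 23]
New median = 11/2

Answer: 11/2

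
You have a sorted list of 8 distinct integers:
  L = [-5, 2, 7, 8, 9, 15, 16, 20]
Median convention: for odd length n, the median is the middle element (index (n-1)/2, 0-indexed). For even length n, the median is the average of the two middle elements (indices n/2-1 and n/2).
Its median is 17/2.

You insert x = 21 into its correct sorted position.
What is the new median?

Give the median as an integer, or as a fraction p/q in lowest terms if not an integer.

Old list (sorted, length 8): [-5, 2, 7, 8, 9, 15, 16, 20]
Old median = 17/2
Insert x = 21
Old length even (8). Middle pair: indices 3,4 = 8,9.
New length odd (9). New median = single middle element.
x = 21: 8 elements are < x, 0 elements are > x.
New sorted list: [-5, 2, 7, 8, 9, 15, 16, 20, 21]
New median = 9

Answer: 9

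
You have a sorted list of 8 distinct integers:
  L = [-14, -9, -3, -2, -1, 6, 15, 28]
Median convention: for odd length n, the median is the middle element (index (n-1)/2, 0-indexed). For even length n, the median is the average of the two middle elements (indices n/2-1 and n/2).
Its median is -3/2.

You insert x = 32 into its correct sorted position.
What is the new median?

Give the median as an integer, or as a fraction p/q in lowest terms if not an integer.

Answer: -1

Derivation:
Old list (sorted, length 8): [-14, -9, -3, -2, -1, 6, 15, 28]
Old median = -3/2
Insert x = 32
Old length even (8). Middle pair: indices 3,4 = -2,-1.
New length odd (9). New median = single middle element.
x = 32: 8 elements are < x, 0 elements are > x.
New sorted list: [-14, -9, -3, -2, -1, 6, 15, 28, 32]
New median = -1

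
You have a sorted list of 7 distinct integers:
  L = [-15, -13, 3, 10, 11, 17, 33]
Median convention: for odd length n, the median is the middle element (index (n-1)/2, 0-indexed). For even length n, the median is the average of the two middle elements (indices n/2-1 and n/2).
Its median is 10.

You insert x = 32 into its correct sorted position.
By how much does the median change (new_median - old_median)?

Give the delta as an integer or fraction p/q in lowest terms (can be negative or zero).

Answer: 1/2

Derivation:
Old median = 10
After inserting x = 32: new sorted = [-15, -13, 3, 10, 11, 17, 32, 33]
New median = 21/2
Delta = 21/2 - 10 = 1/2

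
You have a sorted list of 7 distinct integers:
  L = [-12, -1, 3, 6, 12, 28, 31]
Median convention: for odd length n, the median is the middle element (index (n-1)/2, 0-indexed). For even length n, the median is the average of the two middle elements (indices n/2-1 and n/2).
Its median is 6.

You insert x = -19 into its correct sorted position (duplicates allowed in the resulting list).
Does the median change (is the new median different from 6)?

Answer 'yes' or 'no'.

Answer: yes

Derivation:
Old median = 6
Insert x = -19
New median = 9/2
Changed? yes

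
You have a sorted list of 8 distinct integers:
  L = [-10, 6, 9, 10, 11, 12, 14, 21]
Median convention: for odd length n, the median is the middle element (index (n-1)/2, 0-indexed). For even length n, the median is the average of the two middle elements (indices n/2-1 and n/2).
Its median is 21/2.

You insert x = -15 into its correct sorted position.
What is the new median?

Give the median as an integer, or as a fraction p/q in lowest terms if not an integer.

Answer: 10

Derivation:
Old list (sorted, length 8): [-10, 6, 9, 10, 11, 12, 14, 21]
Old median = 21/2
Insert x = -15
Old length even (8). Middle pair: indices 3,4 = 10,11.
New length odd (9). New median = single middle element.
x = -15: 0 elements are < x, 8 elements are > x.
New sorted list: [-15, -10, 6, 9, 10, 11, 12, 14, 21]
New median = 10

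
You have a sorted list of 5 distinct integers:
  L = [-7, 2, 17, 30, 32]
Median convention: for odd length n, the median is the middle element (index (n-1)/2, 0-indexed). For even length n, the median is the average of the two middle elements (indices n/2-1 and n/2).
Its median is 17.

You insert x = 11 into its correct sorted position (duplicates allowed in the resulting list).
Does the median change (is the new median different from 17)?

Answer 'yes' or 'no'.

Old median = 17
Insert x = 11
New median = 14
Changed? yes

Answer: yes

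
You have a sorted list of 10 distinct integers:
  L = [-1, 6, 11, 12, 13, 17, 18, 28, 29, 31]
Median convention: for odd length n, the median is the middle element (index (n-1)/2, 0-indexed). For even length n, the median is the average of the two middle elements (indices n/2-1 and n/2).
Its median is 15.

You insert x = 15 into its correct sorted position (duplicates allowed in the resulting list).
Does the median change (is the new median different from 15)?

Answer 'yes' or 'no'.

Old median = 15
Insert x = 15
New median = 15
Changed? no

Answer: no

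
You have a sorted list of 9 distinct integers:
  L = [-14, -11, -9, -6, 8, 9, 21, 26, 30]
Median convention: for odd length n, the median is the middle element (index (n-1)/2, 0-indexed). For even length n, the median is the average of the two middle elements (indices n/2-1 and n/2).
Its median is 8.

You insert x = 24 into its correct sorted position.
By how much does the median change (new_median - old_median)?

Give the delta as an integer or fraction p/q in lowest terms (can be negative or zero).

Old median = 8
After inserting x = 24: new sorted = [-14, -11, -9, -6, 8, 9, 21, 24, 26, 30]
New median = 17/2
Delta = 17/2 - 8 = 1/2

Answer: 1/2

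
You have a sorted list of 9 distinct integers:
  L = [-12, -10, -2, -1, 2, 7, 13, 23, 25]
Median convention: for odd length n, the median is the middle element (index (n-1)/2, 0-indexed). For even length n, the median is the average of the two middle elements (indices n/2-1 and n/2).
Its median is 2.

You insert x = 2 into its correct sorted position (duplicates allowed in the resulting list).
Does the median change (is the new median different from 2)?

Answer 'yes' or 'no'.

Answer: no

Derivation:
Old median = 2
Insert x = 2
New median = 2
Changed? no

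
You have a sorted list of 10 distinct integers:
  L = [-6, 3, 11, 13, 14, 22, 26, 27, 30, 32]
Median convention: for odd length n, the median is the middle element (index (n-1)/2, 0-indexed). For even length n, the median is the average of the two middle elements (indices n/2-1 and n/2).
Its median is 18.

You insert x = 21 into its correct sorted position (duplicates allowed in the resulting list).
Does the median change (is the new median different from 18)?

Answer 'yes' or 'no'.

Old median = 18
Insert x = 21
New median = 21
Changed? yes

Answer: yes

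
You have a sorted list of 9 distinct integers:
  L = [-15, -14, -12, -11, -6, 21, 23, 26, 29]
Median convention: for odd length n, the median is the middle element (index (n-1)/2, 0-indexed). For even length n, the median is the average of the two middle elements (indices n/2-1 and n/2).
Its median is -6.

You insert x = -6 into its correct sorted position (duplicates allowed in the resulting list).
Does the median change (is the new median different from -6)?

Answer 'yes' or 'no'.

Old median = -6
Insert x = -6
New median = -6
Changed? no

Answer: no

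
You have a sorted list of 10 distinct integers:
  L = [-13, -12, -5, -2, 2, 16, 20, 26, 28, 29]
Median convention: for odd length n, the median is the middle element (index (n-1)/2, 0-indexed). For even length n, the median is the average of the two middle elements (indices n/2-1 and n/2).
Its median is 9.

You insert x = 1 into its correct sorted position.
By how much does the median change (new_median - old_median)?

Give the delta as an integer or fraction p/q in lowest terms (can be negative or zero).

Answer: -7

Derivation:
Old median = 9
After inserting x = 1: new sorted = [-13, -12, -5, -2, 1, 2, 16, 20, 26, 28, 29]
New median = 2
Delta = 2 - 9 = -7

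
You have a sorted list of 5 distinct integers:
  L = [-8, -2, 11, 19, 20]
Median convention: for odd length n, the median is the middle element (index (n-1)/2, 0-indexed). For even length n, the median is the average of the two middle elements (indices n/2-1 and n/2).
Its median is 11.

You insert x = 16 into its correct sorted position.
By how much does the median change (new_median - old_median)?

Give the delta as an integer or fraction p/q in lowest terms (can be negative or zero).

Answer: 5/2

Derivation:
Old median = 11
After inserting x = 16: new sorted = [-8, -2, 11, 16, 19, 20]
New median = 27/2
Delta = 27/2 - 11 = 5/2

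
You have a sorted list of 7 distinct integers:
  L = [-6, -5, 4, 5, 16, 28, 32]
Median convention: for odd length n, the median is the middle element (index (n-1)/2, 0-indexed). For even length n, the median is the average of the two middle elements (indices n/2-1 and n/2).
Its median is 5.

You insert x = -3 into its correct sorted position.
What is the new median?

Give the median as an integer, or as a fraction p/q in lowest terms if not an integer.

Answer: 9/2

Derivation:
Old list (sorted, length 7): [-6, -5, 4, 5, 16, 28, 32]
Old median = 5
Insert x = -3
Old length odd (7). Middle was index 3 = 5.
New length even (8). New median = avg of two middle elements.
x = -3: 2 elements are < x, 5 elements are > x.
New sorted list: [-6, -5, -3, 4, 5, 16, 28, 32]
New median = 9/2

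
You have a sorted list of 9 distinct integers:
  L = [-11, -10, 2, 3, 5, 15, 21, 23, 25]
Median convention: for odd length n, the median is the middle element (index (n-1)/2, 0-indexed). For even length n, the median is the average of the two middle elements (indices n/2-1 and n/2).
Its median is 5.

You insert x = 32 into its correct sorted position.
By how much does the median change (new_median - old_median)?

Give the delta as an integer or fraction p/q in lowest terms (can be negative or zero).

Old median = 5
After inserting x = 32: new sorted = [-11, -10, 2, 3, 5, 15, 21, 23, 25, 32]
New median = 10
Delta = 10 - 5 = 5

Answer: 5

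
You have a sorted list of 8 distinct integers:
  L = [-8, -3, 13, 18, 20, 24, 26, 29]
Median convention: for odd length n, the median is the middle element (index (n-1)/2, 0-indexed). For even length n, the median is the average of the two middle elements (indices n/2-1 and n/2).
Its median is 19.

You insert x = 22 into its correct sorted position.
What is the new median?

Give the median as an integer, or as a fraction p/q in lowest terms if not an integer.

Old list (sorted, length 8): [-8, -3, 13, 18, 20, 24, 26, 29]
Old median = 19
Insert x = 22
Old length even (8). Middle pair: indices 3,4 = 18,20.
New length odd (9). New median = single middle element.
x = 22: 5 elements are < x, 3 elements are > x.
New sorted list: [-8, -3, 13, 18, 20, 22, 24, 26, 29]
New median = 20

Answer: 20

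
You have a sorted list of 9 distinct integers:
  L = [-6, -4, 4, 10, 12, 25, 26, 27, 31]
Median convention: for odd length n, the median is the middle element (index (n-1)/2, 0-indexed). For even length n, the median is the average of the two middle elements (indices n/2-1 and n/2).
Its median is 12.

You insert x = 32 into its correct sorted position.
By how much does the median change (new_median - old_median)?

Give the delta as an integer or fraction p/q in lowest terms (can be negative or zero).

Old median = 12
After inserting x = 32: new sorted = [-6, -4, 4, 10, 12, 25, 26, 27, 31, 32]
New median = 37/2
Delta = 37/2 - 12 = 13/2

Answer: 13/2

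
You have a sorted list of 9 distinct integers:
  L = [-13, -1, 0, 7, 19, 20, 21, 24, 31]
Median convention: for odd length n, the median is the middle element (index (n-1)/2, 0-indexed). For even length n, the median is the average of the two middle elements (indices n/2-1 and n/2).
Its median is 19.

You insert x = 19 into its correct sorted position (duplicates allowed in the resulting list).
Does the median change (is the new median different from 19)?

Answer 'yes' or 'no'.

Old median = 19
Insert x = 19
New median = 19
Changed? no

Answer: no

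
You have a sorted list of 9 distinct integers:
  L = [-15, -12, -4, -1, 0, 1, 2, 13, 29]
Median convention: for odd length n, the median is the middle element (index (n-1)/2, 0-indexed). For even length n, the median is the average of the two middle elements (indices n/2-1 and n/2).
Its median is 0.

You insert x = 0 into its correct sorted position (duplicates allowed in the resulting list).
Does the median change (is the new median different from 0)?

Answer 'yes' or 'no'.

Answer: no

Derivation:
Old median = 0
Insert x = 0
New median = 0
Changed? no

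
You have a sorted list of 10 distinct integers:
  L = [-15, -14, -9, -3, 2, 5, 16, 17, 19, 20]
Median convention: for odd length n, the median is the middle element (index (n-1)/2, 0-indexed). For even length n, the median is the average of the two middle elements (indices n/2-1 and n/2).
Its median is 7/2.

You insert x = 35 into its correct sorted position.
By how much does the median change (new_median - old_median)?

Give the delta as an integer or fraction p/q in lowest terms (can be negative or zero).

Old median = 7/2
After inserting x = 35: new sorted = [-15, -14, -9, -3, 2, 5, 16, 17, 19, 20, 35]
New median = 5
Delta = 5 - 7/2 = 3/2

Answer: 3/2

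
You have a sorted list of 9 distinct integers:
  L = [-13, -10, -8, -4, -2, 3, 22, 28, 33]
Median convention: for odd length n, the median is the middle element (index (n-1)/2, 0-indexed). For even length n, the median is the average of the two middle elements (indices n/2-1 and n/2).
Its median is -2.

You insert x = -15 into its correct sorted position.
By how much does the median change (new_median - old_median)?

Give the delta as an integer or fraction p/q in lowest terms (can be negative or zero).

Answer: -1

Derivation:
Old median = -2
After inserting x = -15: new sorted = [-15, -13, -10, -8, -4, -2, 3, 22, 28, 33]
New median = -3
Delta = -3 - -2 = -1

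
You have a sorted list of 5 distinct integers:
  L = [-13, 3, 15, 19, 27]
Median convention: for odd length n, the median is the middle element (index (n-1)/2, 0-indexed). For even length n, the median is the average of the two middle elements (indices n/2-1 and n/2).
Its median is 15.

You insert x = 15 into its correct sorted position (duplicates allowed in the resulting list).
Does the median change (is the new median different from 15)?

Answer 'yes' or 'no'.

Old median = 15
Insert x = 15
New median = 15
Changed? no

Answer: no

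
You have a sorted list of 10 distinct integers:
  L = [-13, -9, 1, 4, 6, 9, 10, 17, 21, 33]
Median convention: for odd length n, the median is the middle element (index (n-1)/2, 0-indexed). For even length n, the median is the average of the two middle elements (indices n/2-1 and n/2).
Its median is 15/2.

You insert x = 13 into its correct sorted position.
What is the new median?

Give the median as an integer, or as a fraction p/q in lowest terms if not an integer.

Answer: 9

Derivation:
Old list (sorted, length 10): [-13, -9, 1, 4, 6, 9, 10, 17, 21, 33]
Old median = 15/2
Insert x = 13
Old length even (10). Middle pair: indices 4,5 = 6,9.
New length odd (11). New median = single middle element.
x = 13: 7 elements are < x, 3 elements are > x.
New sorted list: [-13, -9, 1, 4, 6, 9, 10, 13, 17, 21, 33]
New median = 9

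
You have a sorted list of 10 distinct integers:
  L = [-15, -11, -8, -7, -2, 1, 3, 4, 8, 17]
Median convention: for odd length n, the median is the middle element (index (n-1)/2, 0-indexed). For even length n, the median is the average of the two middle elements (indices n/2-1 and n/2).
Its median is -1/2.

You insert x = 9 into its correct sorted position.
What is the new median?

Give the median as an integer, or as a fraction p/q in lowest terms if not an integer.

Old list (sorted, length 10): [-15, -11, -8, -7, -2, 1, 3, 4, 8, 17]
Old median = -1/2
Insert x = 9
Old length even (10). Middle pair: indices 4,5 = -2,1.
New length odd (11). New median = single middle element.
x = 9: 9 elements are < x, 1 elements are > x.
New sorted list: [-15, -11, -8, -7, -2, 1, 3, 4, 8, 9, 17]
New median = 1

Answer: 1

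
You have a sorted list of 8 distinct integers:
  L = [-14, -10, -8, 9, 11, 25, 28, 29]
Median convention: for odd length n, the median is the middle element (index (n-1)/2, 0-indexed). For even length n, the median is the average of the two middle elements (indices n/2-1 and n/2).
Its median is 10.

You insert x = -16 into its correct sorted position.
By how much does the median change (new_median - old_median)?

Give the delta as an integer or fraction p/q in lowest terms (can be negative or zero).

Old median = 10
After inserting x = -16: new sorted = [-16, -14, -10, -8, 9, 11, 25, 28, 29]
New median = 9
Delta = 9 - 10 = -1

Answer: -1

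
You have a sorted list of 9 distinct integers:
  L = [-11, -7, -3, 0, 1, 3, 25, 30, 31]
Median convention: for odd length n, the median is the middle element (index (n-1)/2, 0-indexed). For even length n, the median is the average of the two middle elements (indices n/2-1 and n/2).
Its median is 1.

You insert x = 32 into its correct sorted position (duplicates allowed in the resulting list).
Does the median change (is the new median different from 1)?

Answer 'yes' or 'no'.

Answer: yes

Derivation:
Old median = 1
Insert x = 32
New median = 2
Changed? yes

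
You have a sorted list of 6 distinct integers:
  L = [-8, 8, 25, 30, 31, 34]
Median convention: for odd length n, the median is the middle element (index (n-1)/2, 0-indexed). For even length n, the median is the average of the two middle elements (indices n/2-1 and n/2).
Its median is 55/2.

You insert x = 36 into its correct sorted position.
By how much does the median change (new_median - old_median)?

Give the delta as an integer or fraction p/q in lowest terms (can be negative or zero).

Old median = 55/2
After inserting x = 36: new sorted = [-8, 8, 25, 30, 31, 34, 36]
New median = 30
Delta = 30 - 55/2 = 5/2

Answer: 5/2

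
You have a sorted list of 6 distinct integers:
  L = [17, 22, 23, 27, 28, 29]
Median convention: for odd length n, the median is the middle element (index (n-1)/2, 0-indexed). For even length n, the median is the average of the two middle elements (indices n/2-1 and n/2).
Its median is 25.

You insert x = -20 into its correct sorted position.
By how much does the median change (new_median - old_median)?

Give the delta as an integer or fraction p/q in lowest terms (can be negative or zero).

Answer: -2

Derivation:
Old median = 25
After inserting x = -20: new sorted = [-20, 17, 22, 23, 27, 28, 29]
New median = 23
Delta = 23 - 25 = -2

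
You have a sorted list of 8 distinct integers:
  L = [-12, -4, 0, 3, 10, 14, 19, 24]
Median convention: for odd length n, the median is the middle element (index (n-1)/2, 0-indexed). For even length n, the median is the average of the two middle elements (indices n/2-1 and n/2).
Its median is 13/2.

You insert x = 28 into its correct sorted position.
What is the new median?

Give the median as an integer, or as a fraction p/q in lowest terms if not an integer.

Old list (sorted, length 8): [-12, -4, 0, 3, 10, 14, 19, 24]
Old median = 13/2
Insert x = 28
Old length even (8). Middle pair: indices 3,4 = 3,10.
New length odd (9). New median = single middle element.
x = 28: 8 elements are < x, 0 elements are > x.
New sorted list: [-12, -4, 0, 3, 10, 14, 19, 24, 28]
New median = 10

Answer: 10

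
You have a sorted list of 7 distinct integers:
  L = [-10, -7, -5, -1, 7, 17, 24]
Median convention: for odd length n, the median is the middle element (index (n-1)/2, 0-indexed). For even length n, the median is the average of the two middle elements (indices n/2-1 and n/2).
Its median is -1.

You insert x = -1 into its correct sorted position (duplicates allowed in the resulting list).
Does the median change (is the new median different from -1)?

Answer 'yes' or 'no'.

Answer: no

Derivation:
Old median = -1
Insert x = -1
New median = -1
Changed? no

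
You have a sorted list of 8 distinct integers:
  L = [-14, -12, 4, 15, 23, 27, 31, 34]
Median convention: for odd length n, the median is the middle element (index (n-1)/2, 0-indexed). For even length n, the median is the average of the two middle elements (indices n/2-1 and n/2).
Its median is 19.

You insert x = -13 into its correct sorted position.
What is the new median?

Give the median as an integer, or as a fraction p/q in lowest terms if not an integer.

Old list (sorted, length 8): [-14, -12, 4, 15, 23, 27, 31, 34]
Old median = 19
Insert x = -13
Old length even (8). Middle pair: indices 3,4 = 15,23.
New length odd (9). New median = single middle element.
x = -13: 1 elements are < x, 7 elements are > x.
New sorted list: [-14, -13, -12, 4, 15, 23, 27, 31, 34]
New median = 15

Answer: 15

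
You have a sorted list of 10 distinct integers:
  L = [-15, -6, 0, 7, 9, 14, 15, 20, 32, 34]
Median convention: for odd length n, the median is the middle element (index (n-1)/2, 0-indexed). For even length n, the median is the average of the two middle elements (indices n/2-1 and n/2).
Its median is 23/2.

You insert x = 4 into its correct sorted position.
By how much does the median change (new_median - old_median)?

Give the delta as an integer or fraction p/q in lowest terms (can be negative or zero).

Old median = 23/2
After inserting x = 4: new sorted = [-15, -6, 0, 4, 7, 9, 14, 15, 20, 32, 34]
New median = 9
Delta = 9 - 23/2 = -5/2

Answer: -5/2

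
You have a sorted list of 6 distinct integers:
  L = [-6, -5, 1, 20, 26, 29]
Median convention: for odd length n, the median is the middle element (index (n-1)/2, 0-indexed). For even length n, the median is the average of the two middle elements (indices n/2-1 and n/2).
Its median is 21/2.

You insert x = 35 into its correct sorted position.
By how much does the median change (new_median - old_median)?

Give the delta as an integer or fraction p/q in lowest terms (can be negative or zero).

Old median = 21/2
After inserting x = 35: new sorted = [-6, -5, 1, 20, 26, 29, 35]
New median = 20
Delta = 20 - 21/2 = 19/2

Answer: 19/2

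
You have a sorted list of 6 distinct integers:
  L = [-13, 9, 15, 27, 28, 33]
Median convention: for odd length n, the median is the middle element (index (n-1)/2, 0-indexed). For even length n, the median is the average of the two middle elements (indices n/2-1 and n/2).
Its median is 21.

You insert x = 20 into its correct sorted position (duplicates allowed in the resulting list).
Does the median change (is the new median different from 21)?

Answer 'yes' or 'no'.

Old median = 21
Insert x = 20
New median = 20
Changed? yes

Answer: yes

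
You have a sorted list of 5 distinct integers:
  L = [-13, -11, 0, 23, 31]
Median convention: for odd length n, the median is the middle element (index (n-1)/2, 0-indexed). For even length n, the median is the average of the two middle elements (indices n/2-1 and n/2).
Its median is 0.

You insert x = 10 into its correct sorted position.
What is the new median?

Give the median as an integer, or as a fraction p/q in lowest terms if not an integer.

Answer: 5

Derivation:
Old list (sorted, length 5): [-13, -11, 0, 23, 31]
Old median = 0
Insert x = 10
Old length odd (5). Middle was index 2 = 0.
New length even (6). New median = avg of two middle elements.
x = 10: 3 elements are < x, 2 elements are > x.
New sorted list: [-13, -11, 0, 10, 23, 31]
New median = 5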